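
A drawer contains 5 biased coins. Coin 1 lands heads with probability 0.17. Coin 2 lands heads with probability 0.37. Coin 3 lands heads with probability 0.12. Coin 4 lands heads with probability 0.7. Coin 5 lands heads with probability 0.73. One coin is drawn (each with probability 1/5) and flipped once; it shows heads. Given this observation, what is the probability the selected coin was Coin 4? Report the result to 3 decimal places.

P(heads|C1) = 0.17; P(heads|C2) = 0.37; P(heads|C3) = 0.12; P(heads|C4) = 0.7; P(heads|C5) = 0.73.
Prior × likelihood for each source: 0.2·0.17=0.03400, 0.2·0.37=0.07400, 0.2·0.12=0.02400, 0.2·0.7=0.1400, 0.2·0.73=0.1460. Summing gives P(heads) = 0.41800.
P(Coin 4 | heads) = 0.1400 / 0.41800 = 0.335.

Posterior probability ≈ 0.335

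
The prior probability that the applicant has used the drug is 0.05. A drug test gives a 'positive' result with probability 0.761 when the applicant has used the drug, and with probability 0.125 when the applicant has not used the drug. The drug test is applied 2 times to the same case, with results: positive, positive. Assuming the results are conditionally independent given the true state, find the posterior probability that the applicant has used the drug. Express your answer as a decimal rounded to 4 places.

Posterior P(H) ≈ 0.6611

Let H be the event that the applicant has used the drug; start with P(H) = 0.05. P('positive'|H) = 0.761, P('positive'|¬H) = 0.125.
Update on result 1 ('positive'): P(H) ← 0.761·0.0500 / (0.761·0.0500 + 0.125·0.9500) = 0.038050/0.15680 = 0.2427.
Update on result 2 ('positive'): P(H) ← 0.761·0.2427 / (0.761·0.2427 + 0.125·0.7573) = 0.18467/0.27934 = 0.6611.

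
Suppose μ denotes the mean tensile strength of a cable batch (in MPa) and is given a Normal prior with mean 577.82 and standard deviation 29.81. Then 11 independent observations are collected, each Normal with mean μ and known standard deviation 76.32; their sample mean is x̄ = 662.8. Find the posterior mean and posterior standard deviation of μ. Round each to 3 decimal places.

Posterior mean ≈ 631.070; posterior SD ≈ 18.216

Prior precision 1/τ₀² = 1/29.81² = 0.00112532; data precision n/σ² = 11/76.32² = 0.00188850.
Posterior precision = 0.00112532 + 0.00188850 = 0.00301382, giving posterior SD = 1/√0.00301382 = 18.216.
Posterior mean = (0.00112532·577.82 + 0.00188850·662.8) / 0.00301382 = 631.070.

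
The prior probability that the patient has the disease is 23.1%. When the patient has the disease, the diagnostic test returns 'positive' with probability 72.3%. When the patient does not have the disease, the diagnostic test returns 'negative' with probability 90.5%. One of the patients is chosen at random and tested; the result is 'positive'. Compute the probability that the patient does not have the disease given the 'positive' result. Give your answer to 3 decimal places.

Write H for 'the patient has the disease'. Prior odds H:¬H = 0.231/0.769 = 0.30039. For the 'positive' outcome, the likelihood ratio is 0.723/0.095 = 7.6105.
Posterior odds = 0.30039 × 7.6105 = 2.2861, so P(H|E) = 2.2861/(1+2.2861) = 0.696. Then P(¬H|E) = 1 − 0.696 = 0.304.

P(¬H | E) ≈ 0.304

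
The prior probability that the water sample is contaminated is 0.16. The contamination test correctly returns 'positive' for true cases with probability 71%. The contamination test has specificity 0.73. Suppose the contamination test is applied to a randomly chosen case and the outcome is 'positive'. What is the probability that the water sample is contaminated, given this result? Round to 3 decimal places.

P(H | E) ≈ 0.334

Let H be the event that the water sample is contaminated. P(H) = 0.16, so P(¬H) = 0.84. With E the 'positive' result, P(E|H) = 0.71 and P(E|¬H) = 0.27.
P(E) = 0.71·0.16 + 0.27·0.84 = 0.11360 + 0.22680 = 0.34040.
By Bayes' theorem, P(H|E) = 0.11360 / 0.34040 = 0.334.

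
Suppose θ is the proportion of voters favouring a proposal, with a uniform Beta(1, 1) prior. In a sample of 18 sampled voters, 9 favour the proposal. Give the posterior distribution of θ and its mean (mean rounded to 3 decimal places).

The binomial likelihood is conjugate to the Beta prior: with 9 successes and 9 failures, the posterior is Beta(1+9, 1+9) = Beta(10, 10).
Posterior mean = α/(α+β) = 10/20 = 0.500.

Posterior: Beta(10, 10); mean ≈ 0.500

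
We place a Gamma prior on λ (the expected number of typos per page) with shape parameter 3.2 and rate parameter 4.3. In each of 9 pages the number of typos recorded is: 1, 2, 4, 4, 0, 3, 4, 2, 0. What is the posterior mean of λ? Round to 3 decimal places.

The Poisson likelihood adds the total count to the shape and the number of exposure periods to the rate. Here ∑xᵢ = 20 and n = 9, so shape 3.2→23.2 and rate 4.3→13.3.
Posterior mean = shape/rate = 23.2/13.3 = 1.744.

Posterior mean ≈ 1.744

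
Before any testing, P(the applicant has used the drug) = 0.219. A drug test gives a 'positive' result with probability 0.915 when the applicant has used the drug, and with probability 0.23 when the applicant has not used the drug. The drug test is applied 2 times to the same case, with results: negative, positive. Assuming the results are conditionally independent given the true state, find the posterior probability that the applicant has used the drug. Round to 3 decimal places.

With H the event that the applicant has used the drug, the joint likelihood of the observed sequence is P(data|H) = 0.085·0.915 = 0.077775 and P(data|¬H) = 0.77·0.23 = 0.17710.
Bayes: P(H|data) = 0.219·0.077775 / (0.219·0.077775 + 0.781·0.17710) = 0.017033/0.15535 = 0.1096.

Posterior P(H) ≈ 0.110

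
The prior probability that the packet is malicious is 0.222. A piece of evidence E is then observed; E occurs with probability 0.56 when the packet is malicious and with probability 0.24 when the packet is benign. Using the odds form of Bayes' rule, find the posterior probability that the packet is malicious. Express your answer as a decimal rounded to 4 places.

Posterior probability ≈ 0.3997

Prior odds = 0.222/(1−0.222) = 0.28535.
Likelihood ratio for E = 0.56/0.24 = 2.3333.
Posterior odds = prior odds × LR = 0.66581.
Posterior probability = odds/(1+odds) = 0.66581/1.6658 = 0.3997.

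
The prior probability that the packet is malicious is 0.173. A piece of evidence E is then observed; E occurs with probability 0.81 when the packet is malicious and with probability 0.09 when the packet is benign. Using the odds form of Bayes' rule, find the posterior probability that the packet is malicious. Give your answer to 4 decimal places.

Posterior probability ≈ 0.6531

Prior odds = 0.173/(1−0.173) = 0.20919.
Likelihood ratio for E = 0.81/0.09 = 9.0000.
Posterior odds = prior odds × LR = 1.8827.
Posterior probability = odds/(1+odds) = 1.8827/2.8827 = 0.6531.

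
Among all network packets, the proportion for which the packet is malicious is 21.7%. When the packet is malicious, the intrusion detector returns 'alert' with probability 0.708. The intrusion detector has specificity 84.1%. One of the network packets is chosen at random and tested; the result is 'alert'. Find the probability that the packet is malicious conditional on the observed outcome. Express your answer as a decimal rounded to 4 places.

P(H | E) ≈ 0.5524

Write H for 'the packet is malicious'. Prior odds H:¬H = 0.217/0.783 = 0.27714. For the 'alert' outcome, the likelihood ratio is 0.708/0.159 = 4.4528.
Posterior odds = 0.27714 × 4.4528 = 1.2341, so P(H|E) = 1.2341/(1+1.2341) = 0.5524.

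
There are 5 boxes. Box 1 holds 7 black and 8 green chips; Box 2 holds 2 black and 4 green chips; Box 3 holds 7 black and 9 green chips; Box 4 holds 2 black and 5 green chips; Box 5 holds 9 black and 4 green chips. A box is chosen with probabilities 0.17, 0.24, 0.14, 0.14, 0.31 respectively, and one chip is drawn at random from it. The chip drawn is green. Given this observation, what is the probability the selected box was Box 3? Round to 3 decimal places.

P(green|Box 1) = 0.5333; P(green|Box 2) = 0.6667; P(green|Box 3) = 0.5625; P(green|Box 4) = 0.7143; P(green|Box 5) = 0.3077.
Prior × likelihood for each source: 0.17·0.5333=0.09067, 0.24·0.6667=0.1600, 0.14·0.5625=0.07875, 0.14·0.7143=0.1000, 0.31·0.3077=0.09538. Summing gives P(green) = 0.52480.
P(Box 3 | green) = 0.07875 / 0.52480 = 0.150.

Posterior probability ≈ 0.150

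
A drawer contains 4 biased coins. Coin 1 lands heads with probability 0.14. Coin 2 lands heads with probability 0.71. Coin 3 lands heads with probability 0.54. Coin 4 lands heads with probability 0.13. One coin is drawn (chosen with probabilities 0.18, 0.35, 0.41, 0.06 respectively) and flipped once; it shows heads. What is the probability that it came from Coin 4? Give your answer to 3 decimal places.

Posterior probability ≈ 0.016

Tabulate prior·likelihood by source: [1] prior 0.18, lik 0.14, product 0.02520; [2] prior 0.35, lik 0.71, product 0.2485; [3] prior 0.41, lik 0.54, product 0.2214; [4] prior 0.06, lik 0.13, product 0.007800.
Normalizing constant = 0.50290; the posterior for Coin 4 is its product over the sum, 0.007800/0.50290 = 0.016.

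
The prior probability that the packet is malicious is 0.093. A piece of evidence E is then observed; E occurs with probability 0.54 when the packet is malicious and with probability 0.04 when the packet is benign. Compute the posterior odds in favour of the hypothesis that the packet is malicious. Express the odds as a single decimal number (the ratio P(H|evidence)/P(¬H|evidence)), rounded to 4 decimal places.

Posterior odds ≈ 1.3842

Prior odds = 0.093/(1−0.093) = 0.10254.
Likelihood ratio for E = 0.54/0.04 = 13.500.
Posterior odds = prior odds × LR = 1.3842.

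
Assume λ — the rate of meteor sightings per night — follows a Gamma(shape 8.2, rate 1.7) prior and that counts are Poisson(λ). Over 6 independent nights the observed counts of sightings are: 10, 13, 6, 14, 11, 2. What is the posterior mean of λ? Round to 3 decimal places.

Total count ∑xᵢ = 56 over n = 6 nights.
Gamma is conjugate to the Poisson likelihood: posterior is Gamma(shape = 8.2+56 = 64.2, rate = 1.7+6 = 7.7).
E[λ | data] = 64.2/7.7 = 8.338.

Posterior mean ≈ 8.338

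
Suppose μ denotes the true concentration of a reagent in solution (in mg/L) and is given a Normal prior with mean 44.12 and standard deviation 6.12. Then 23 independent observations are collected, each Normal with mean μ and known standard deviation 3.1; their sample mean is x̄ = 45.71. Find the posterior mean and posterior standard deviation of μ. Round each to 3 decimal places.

With known σ, the Normal prior is conjugate. Weight on the data is w = (n/σ²)/(n/σ² + 1/τ₀²) = 2.39334/(2.39334+0.0266991) = 0.98897.
Posterior mean = w·x̄ + (1−w)·μ₀ = 0.98897·45.71 + 0.011033·44.12 = 45.692. Posterior variance = 1/(2.39334+0.0266991) = 0.413216, so SD = 0.643.

Posterior mean ≈ 45.692; posterior SD ≈ 0.643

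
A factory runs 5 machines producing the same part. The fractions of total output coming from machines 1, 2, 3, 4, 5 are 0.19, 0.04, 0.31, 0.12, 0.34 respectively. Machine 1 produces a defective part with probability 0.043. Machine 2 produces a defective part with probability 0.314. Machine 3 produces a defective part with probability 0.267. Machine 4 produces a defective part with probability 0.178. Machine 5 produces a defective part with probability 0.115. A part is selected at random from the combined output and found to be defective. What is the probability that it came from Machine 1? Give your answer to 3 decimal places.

Posterior probability ≈ 0.050

Tabulate prior·likelihood by source: [1] prior 0.19, lik 0.043, product 0.008170; [2] prior 0.04, lik 0.314, product 0.01256; [3] prior 0.31, lik 0.267, product 0.08277; [4] prior 0.12, lik 0.178, product 0.02136; [5] prior 0.34, lik 0.115, product 0.03910.
Normalizing constant = 0.16396; the posterior for Machine 1 is its product over the sum, 0.008170/0.16396 = 0.050.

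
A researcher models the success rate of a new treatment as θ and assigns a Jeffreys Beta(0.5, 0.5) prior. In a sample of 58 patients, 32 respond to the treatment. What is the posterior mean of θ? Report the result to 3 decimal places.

The binomial likelihood is conjugate to the Beta prior: with 32 successes and 26 failures, the posterior is Beta(0.5+32, 0.5+26) = Beta(32.5, 26.5).
Posterior mean = α/(α+β) = 32.5/59 = 0.551.

Posterior mean ≈ 0.551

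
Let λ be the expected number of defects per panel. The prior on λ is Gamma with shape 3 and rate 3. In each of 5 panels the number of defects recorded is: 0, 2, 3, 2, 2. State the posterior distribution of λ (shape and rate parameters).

Posterior: Gamma(shape=12, rate=8)

Total count ∑xᵢ = 9 over n = 5 panels.
Gamma is conjugate to the Poisson likelihood: posterior is Gamma(shape = 3+9 = 12, rate = 3+5 = 8).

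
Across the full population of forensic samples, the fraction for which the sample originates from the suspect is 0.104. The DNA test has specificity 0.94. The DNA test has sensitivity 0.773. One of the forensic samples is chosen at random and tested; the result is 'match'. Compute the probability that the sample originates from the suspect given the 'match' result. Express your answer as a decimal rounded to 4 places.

Let H be the event that the sample originates from the suspect. P(H) = 0.104, so P(¬H) = 0.896. With E the 'match' result, P(E|H) = 0.773 and P(E|¬H) = 0.06.
P(E) = 0.773·0.104 + 0.06·0.896 = 0.080392 + 0.053760 = 0.13415.
By Bayes' theorem, P(H|E) = 0.080392 / 0.13415 = 0.5993.

P(H | E) ≈ 0.5993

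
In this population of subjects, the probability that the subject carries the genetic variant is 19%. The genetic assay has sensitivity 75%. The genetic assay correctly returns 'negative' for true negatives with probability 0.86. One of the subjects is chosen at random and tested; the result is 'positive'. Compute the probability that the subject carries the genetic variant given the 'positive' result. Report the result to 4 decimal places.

Let H be the event that the subject carries the genetic variant. P(H) = 0.19, so P(¬H) = 0.81. With E the 'positive' result, P(E|H) = 0.75 and P(E|¬H) = 0.14.
P(E) = 0.75·0.19 + 0.14·0.81 = 0.14250 + 0.11340 = 0.25590.
By Bayes' theorem, P(H|E) = 0.14250 / 0.25590 = 0.5569.

P(H | E) ≈ 0.5569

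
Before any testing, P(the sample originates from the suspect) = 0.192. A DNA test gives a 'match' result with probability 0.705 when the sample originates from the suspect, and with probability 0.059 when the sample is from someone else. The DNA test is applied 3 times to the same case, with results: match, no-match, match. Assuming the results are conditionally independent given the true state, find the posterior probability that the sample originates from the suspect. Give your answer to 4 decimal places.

With H the event that the sample originates from the suspect, the joint likelihood of the observed sequence is P(data|H) = 0.705·0.295·0.705 = 0.14662 and P(data|¬H) = 0.059·0.941·0.059 = 0.0032756.
Bayes: P(H|data) = 0.192·0.14662 / (0.192·0.14662 + 0.808·0.0032756) = 0.028151/0.030798 = 0.9141.

Posterior P(H) ≈ 0.9141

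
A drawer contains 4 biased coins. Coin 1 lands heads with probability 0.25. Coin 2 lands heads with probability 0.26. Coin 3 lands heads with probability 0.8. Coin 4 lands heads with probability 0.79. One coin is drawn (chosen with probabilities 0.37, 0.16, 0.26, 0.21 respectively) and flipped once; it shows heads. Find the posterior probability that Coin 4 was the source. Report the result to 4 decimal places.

Posterior probability ≈ 0.3266

Tabulate prior·likelihood by source: [1] prior 0.37, lik 0.25, product 0.09250; [2] prior 0.16, lik 0.26, product 0.04160; [3] prior 0.26, lik 0.8, product 0.2080; [4] prior 0.21, lik 0.79, product 0.1659.
Normalizing constant = 0.50800; the posterior for Coin 4 is its product over the sum, 0.1659/0.50800 = 0.3266.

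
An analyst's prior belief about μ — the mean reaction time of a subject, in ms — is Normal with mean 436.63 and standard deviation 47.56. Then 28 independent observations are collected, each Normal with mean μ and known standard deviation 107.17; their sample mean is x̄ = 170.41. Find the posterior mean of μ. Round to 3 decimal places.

With known σ, the Normal prior is conjugate. Weight on the data is w = (n/σ²)/(n/σ² + 1/τ₀²) = 0.00243788/(0.00243788+0.00044210) = 0.84649.
Posterior mean = w·x̄ + (1−w)·μ₀ = 0.84649·170.41 + 0.15351·436.63 = 211.277.

Posterior mean ≈ 211.277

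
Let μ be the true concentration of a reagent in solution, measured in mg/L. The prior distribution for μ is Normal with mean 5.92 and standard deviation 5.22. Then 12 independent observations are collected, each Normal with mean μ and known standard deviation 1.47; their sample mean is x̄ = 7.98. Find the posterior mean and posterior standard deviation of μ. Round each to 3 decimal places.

Posterior mean ≈ 7.966; posterior SD ≈ 0.423

With known σ, the Normal prior is conjugate. Weight on the data is w = (n/σ²)/(n/σ² + 1/τ₀²) = 5.55324/(5.55324+0.0366994) = 0.99343.
Posterior mean = w·x̄ + (1−w)·μ₀ = 0.99343·7.98 + 0.0065653·5.92 = 7.966. Posterior variance = 1/(5.55324+0.0366994) = 0.178893, so SD = 0.423.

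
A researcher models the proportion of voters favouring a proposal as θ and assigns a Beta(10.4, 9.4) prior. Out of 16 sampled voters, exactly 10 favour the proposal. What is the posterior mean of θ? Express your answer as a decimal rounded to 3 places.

Observing 10 successes and 6 failures updates Beta(10.4, 9.4) by adding the success and failure counts to the two shape parameters: α = 10.4+10 = 20.4, β = 9.4+6 = 15.4.
E[θ | data] = 20.4/(20.4+15.4) = 0.570.

Posterior mean ≈ 0.570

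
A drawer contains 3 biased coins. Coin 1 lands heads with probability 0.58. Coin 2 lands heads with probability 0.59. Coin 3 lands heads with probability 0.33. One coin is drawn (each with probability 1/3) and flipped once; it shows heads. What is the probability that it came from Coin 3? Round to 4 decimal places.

Posterior probability ≈ 0.2200

P(heads|C1) = 0.58; P(heads|C2) = 0.59; P(heads|C3) = 0.33.
Prior × likelihood for each source: 0.333333·0.58=0.1933, 0.333333·0.59=0.1967, 0.333333·0.33=0.1100. Summing gives P(heads) = 0.50000.
P(Coin 3 | heads) = 0.1100 / 0.50000 = 0.2200.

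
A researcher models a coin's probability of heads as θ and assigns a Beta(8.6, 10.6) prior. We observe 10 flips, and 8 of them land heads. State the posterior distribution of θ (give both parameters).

Observing 8 successes and 2 failures updates Beta(8.6, 10.6) by adding the success and failure counts to the two shape parameters: α = 8.6+8 = 16.6, β = 10.6+2 = 12.6.

Posterior: Beta(16.6, 12.6)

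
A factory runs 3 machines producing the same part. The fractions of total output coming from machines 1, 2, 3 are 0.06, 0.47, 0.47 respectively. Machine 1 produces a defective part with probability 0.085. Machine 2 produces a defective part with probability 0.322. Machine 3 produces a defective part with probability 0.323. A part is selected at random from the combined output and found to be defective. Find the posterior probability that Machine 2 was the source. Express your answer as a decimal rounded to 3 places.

P(defective|M1) = 0.085; P(defective|M2) = 0.322; P(defective|M3) = 0.323.
Prior × likelihood for each source: 0.06·0.085=0.005100, 0.47·0.322=0.1513, 0.47·0.323=0.1518. Summing gives P(defective) = 0.30825.
P(Machine 2 | defective) = 0.1513 / 0.30825 = 0.491.

Posterior probability ≈ 0.491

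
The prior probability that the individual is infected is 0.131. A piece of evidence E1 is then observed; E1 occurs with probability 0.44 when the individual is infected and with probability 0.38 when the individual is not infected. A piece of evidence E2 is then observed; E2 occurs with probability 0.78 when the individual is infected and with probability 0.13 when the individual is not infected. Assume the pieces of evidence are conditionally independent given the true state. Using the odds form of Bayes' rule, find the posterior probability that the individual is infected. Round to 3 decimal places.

Prior odds = 0.131/(1−0.131) = 0.15075. In log-odds, ln(0.15075) = -1.8921.
Add log likelihood ratios: ln(1.1579) + ln(6.0000) = 1.9384.
Posterior log-odds = 0.046217, so posterior odds = exp(0.046217) = 1.0473. Converting, P(H|E) = 1.0473/2.0473 = 0.512.

Posterior probability ≈ 0.512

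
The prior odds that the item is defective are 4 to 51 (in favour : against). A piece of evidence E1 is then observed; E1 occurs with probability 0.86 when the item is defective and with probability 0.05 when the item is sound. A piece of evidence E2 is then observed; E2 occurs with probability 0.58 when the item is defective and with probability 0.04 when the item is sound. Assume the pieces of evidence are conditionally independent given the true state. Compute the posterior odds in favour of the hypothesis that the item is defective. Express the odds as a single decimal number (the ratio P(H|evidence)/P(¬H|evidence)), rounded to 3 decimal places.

Posterior odds ≈ 19.561

Prior odds = 4/51 = 0.078431.
Likelihood ratio for E1 = 0.86/0.05 = 17.200.
Likelihood ratio for E2 = 0.58/0.04 = 14.500.
Posterior odds = prior odds × LR₁ × LR₂ = 19.561.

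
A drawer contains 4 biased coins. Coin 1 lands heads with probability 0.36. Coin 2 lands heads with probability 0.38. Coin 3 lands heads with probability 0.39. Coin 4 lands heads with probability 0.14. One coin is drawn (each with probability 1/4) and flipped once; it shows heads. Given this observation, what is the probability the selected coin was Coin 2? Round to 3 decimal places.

Tabulate prior·likelihood by source: [1] prior 0.25, lik 0.36, product 0.09000; [2] prior 0.25, lik 0.38, product 0.09500; [3] prior 0.25, lik 0.39, product 0.09750; [4] prior 0.25, lik 0.14, product 0.03500.
Normalizing constant = 0.31750; the posterior for Coin 2 is its product over the sum, 0.09500/0.31750 = 0.299.

Posterior probability ≈ 0.299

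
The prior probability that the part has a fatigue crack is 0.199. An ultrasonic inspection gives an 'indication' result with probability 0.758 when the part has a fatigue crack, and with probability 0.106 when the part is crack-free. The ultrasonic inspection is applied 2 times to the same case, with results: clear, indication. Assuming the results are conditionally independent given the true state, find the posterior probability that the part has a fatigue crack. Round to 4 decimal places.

Let H be the event that the part has a fatigue crack; start with P(H) = 0.199. P('indication'|H) = 0.758, P('indication'|¬H) = 0.106.
Update on result 1 ('clear'): P(H) ← 0.242·0.1990 / (0.242·0.1990 + 0.894·0.8010) = 0.048158/0.76425 = 0.0630.
Update on result 2 ('indication'): P(H) ← 0.758·0.0630 / (0.758·0.0630 + 0.106·0.9370) = 0.047764/0.14708 = 0.3247.

Posterior P(H) ≈ 0.3247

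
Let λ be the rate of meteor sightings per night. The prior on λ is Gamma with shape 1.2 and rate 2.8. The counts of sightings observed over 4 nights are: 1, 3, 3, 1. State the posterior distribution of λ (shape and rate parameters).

Total count ∑xᵢ = 8 over n = 4 nights.
Gamma is conjugate to the Poisson likelihood: posterior is Gamma(shape = 1.2+8 = 9.2, rate = 2.8+4 = 6.8).

Posterior: Gamma(shape=9.2, rate=6.8)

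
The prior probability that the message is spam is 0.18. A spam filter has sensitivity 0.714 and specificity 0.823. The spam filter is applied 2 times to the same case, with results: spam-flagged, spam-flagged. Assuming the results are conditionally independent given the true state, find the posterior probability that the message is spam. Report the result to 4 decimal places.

Posterior P(H) ≈ 0.7813

Let H be the event that the message is spam; start with P(H) = 0.18. P('spam-flagged'|H) = 0.714, P('spam-flagged'|¬H) = 0.177.
Update on result 1 ('spam-flagged'): P(H) ← 0.714·0.1800 / (0.714·0.1800 + 0.177·0.8200) = 0.12852/0.27366 = 0.4696.
Update on result 2 ('spam-flagged'): P(H) ← 0.714·0.4696 / (0.714·0.4696 + 0.177·0.5304) = 0.33532/0.42919 = 0.7813.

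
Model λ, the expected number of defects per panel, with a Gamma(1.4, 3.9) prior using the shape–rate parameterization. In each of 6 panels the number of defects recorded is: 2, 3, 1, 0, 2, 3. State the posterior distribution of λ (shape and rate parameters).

The Poisson likelihood adds the total count to the shape and the number of exposure periods to the rate. Here ∑xᵢ = 11 and n = 6, so shape 1.4→12.4 and rate 3.9→9.9.

Posterior: Gamma(shape=12.4, rate=9.9)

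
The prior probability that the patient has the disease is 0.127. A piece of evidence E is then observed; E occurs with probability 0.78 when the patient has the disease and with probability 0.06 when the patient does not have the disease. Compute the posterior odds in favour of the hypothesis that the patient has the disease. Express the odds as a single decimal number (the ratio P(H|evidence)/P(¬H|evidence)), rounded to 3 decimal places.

Prior odds = 0.127/(1−0.127) = 0.14548. In log-odds, ln(0.14548) = -1.9277.
Add log likelihood ratio: ln(13.000) = 2.5649.
Posterior log-odds = 0.63720, so posterior odds = exp(0.63720) = 1.8912.

Posterior odds ≈ 1.891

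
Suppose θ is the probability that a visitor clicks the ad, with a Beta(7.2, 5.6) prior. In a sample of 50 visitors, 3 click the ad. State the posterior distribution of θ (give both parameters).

Observing 3 successes and 47 failures updates Beta(7.2, 5.6) by adding the success and failure counts to the two shape parameters: α = 7.2+3 = 10.2, β = 5.6+47 = 52.6.

Posterior: Beta(10.2, 52.6)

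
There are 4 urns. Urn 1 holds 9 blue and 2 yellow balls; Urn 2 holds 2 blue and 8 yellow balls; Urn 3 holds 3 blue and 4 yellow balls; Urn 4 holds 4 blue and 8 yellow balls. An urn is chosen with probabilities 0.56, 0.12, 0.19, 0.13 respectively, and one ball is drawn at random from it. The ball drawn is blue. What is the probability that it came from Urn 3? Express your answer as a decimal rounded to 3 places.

P(blue|Urn 1) = 0.8182; P(blue|Urn 2) = 0.2; P(blue|Urn 3) = 0.4286; P(blue|Urn 4) = 0.3333.
Prior × likelihood for each source: 0.56·0.8182=0.4582, 0.12·0.2=0.02400, 0.19·0.4286=0.08143, 0.13·0.3333=0.04333. Summing gives P(blue) = 0.60694.
P(Urn 3 | blue) = 0.08143 / 0.60694 = 0.134.

Posterior probability ≈ 0.134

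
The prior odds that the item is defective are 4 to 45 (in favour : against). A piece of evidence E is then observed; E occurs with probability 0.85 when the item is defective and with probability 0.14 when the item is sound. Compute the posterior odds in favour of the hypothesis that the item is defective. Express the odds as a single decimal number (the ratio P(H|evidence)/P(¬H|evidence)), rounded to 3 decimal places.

Prior odds = 4/45 = 0.088889.
Likelihood ratio for E = 0.85/0.14 = 6.0714.
Posterior odds = prior odds × LR = 0.53968.

Posterior odds ≈ 0.540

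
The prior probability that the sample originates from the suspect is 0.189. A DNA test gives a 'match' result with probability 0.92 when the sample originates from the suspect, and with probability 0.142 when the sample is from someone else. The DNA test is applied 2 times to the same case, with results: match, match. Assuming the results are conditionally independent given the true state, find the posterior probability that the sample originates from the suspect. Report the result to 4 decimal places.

Let H be the event that the sample originates from the suspect; start with P(H) = 0.189. P('match'|H) = 0.92, P('match'|¬H) = 0.142.
Update on result 1 ('match'): P(H) ← 0.92·0.1890 / (0.92·0.1890 + 0.142·0.8110) = 0.17388/0.28904 = 0.6016.
Update on result 2 ('match'): P(H) ← 0.92·0.6016 / (0.92·0.6016 + 0.142·0.3984) = 0.55345/0.61002 = 0.9073.

Posterior P(H) ≈ 0.9073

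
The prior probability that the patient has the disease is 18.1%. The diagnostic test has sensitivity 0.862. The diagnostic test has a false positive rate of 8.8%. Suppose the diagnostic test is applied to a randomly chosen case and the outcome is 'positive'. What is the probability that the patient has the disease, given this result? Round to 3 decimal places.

Write H for 'the patient has the disease'. Prior odds H:¬H = 0.181/0.819 = 0.22100. For the 'positive' outcome, the likelihood ratio is 0.862/0.088 = 9.7955.
Posterior odds = 0.22100 × 9.7955 = 2.1648, so P(H|E) = 2.1648/(1+2.1648) = 0.684.

P(H | E) ≈ 0.684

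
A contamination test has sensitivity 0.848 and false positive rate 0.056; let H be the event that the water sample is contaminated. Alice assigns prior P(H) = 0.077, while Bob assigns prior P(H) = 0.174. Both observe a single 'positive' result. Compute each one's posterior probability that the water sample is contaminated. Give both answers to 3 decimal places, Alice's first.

Alice: 0.558; Bob: 0.761

The likelihood ratio for a 'positive' result is 0.848/0.056 = 15.143.
Alice: prior odds 0.077/0.923 = 0.083424; posterior odds 1.2633; posterior probability 0.558.
Bob: prior odds 0.174/0.826 = 0.21065; posterior odds 3.1899; posterior probability 0.761.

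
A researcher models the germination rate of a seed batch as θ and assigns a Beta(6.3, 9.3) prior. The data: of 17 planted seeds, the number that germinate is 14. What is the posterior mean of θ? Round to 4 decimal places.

Observing 14 successes and 3 failures updates Beta(6.3, 9.3) by adding the success and failure counts to the two shape parameters: α = 6.3+14 = 20.3, β = 9.3+3 = 12.3.
E[θ | data] = 20.3/(20.3+12.3) = 0.6227.

Posterior mean ≈ 0.6227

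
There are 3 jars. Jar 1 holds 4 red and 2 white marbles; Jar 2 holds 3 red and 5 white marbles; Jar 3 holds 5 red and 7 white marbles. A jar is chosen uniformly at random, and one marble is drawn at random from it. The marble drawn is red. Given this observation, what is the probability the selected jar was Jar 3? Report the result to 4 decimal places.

Posterior probability ≈ 0.2857

Tabulate prior·likelihood by source: [1] prior 0.333333, lik 0.6667, product 0.2222; [2] prior 0.333333, lik 0.375, product 0.1250; [3] prior 0.333333, lik 0.4167, product 0.1389.
Normalizing constant = 0.48611; the posterior for Jar 3 is its product over the sum, 0.1389/0.48611 = 0.2857.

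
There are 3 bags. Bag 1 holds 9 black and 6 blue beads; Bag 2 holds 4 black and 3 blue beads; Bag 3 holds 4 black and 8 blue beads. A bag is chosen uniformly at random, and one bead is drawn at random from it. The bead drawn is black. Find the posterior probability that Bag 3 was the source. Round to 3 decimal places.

P(black|Bag 1) = 0.6; P(black|Bag 2) = 0.5714; P(black|Bag 3) = 0.3333.
Prior × likelihood for each source: 0.333333·0.6=0.2000, 0.333333·0.5714=0.1905, 0.333333·0.3333=0.1111. Summing gives P(black) = 0.50159.
P(Bag 3 | black) = 0.1111 / 0.50159 = 0.222.

Posterior probability ≈ 0.222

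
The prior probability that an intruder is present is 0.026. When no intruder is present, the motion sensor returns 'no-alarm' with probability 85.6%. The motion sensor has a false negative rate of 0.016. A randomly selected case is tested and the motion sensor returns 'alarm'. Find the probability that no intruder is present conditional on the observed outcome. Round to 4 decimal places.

Write H for 'an intruder is present'. Prior odds H:¬H = 0.026/0.974 = 0.026694. For the 'alarm' outcome, the likelihood ratio is 0.984/0.144 = 6.8333.
Posterior odds = 0.026694 × 6.8333 = 0.18241, so P(H|E) = 0.18241/(1+0.18241) = 0.1543. Then P(¬H|E) = 1 − 0.1543 = 0.8457.

P(¬H | E) ≈ 0.8457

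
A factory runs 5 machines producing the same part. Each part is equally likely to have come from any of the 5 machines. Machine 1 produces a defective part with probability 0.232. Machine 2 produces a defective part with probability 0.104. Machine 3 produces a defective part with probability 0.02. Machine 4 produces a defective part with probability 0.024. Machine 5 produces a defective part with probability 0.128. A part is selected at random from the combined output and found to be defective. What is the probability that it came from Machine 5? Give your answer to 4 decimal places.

P(defective|M1) = 0.232; P(defective|M2) = 0.104; P(defective|M3) = 0.02; P(defective|M4) = 0.024; P(defective|M5) = 0.128.
Prior × likelihood for each source: 0.2·0.232=0.04640, 0.2·0.104=0.02080, 0.2·0.02=0.004000, 0.2·0.024=0.004800, 0.2·0.128=0.02560. Summing gives P(defective) = 0.10160.
P(Machine 5 | defective) = 0.02560 / 0.10160 = 0.2520.

Posterior probability ≈ 0.2520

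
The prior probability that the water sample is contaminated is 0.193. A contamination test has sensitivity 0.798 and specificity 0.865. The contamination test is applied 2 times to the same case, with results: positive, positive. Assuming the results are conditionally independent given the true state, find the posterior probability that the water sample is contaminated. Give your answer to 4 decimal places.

Posterior P(H) ≈ 0.8931

Let H be the event that the water sample is contaminated; start with P(H) = 0.193. P('positive'|H) = 0.798, P('positive'|¬H) = 0.135.
Update on result 1 ('positive'): P(H) ← 0.798·0.1930 / (0.798·0.1930 + 0.135·0.8070) = 0.15401/0.26296 = 0.5857.
Update on result 2 ('positive'): P(H) ← 0.798·0.5857 / (0.798·0.5857 + 0.135·0.4143) = 0.46739/0.52332 = 0.8931.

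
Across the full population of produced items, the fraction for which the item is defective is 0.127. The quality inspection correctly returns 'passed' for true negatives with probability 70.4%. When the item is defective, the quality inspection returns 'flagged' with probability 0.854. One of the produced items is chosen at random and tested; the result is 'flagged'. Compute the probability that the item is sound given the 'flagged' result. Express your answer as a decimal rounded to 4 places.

Write H for 'the item is defective'. Prior odds H:¬H = 0.127/0.873 = 0.14548. For the 'flagged' outcome, the likelihood ratio is 0.854/0.296 = 2.8851.
Posterior odds = 0.14548 × 2.8851 = 0.41972, so P(H|E) = 0.41972/(1+0.41972) = 0.2956. Then P(¬H|E) = 1 − 0.2956 = 0.7044.

P(¬H | E) ≈ 0.7044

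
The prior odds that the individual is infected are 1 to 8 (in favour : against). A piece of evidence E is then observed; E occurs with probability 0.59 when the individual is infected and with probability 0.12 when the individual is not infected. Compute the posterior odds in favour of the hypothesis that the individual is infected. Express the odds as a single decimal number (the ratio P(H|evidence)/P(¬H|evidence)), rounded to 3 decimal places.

Posterior odds ≈ 0.615

Prior odds = 1/8 = 0.12500. In log-odds, ln(0.12500) = -2.0794.
Add log likelihood ratio: ln(4.9167) = 1.5926.
Posterior log-odds = -0.48681, so posterior odds = exp(-0.48681) = 0.61458.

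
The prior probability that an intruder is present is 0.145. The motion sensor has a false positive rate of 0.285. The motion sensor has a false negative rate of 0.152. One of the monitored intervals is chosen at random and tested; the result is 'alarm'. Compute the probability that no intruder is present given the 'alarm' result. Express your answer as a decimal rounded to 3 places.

Let H be the event that an intruder is present. P(H) = 0.145, so P(¬H) = 0.855. With E the 'alarm' result, P(E|H) = 0.848 and P(E|¬H) = 0.285.
P(E) = 0.848·0.145 + 0.285·0.855 = 0.12296 + 0.24367 = 0.36663.
By Bayes' theorem, P(H|E) = 0.12296 / 0.36663 = 0.335. Hence P(¬H|E) = 1 − 0.335 = 0.665.

P(¬H | E) ≈ 0.665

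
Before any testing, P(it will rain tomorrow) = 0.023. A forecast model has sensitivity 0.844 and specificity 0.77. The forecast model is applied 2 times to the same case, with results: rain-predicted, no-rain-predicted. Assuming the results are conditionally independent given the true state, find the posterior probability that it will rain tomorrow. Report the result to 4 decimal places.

Posterior P(H) ≈ 0.0172

Let H be the event that it will rain tomorrow; start with P(H) = 0.023. P('rain-predicted'|H) = 0.844, P('rain-predicted'|¬H) = 0.23.
Update on result 1 ('rain-predicted'): P(H) ← 0.844·0.0230 / (0.844·0.0230 + 0.23·0.9770) = 0.019412/0.24412 = 0.0795.
Update on result 2 ('no-rain-predicted'): P(H) ← 0.156·0.0795 / (0.156·0.0795 + 0.77·0.9205) = 0.012405/0.72118 = 0.0172.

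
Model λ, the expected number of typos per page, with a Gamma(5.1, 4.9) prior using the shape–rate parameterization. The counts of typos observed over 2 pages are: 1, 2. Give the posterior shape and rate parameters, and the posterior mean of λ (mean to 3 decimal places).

Posterior: Gamma(shape=8.1, rate=6.9); mean ≈ 1.174

The Poisson likelihood adds the total count to the shape and the number of exposure periods to the rate. Here ∑xᵢ = 3 and n = 2, so shape 5.1→8.1 and rate 4.9→6.9.
E[λ | data] = 8.1/6.9 = 1.174.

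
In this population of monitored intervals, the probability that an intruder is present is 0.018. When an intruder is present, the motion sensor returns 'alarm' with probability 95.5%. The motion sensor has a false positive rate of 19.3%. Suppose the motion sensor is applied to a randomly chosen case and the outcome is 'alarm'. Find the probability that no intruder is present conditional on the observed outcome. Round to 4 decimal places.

P(¬H | E) ≈ 0.9168

Write H for 'an intruder is present'. Prior odds H:¬H = 0.018/0.982 = 0.018330. For the 'alarm' outcome, the likelihood ratio is 0.955/0.193 = 4.9482.
Posterior odds = 0.018330 × 4.9482 = 0.090700, so P(H|E) = 0.090700/(1+0.090700) = 0.0832. Then P(¬H|E) = 1 − 0.0832 = 0.9168.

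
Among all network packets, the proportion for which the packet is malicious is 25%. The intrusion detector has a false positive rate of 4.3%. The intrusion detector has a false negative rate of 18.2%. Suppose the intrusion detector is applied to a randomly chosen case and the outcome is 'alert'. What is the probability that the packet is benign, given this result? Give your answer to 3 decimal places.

Let H be the event that the packet is malicious. P(H) = 0.25, so P(¬H) = 0.75. With E the 'alert' result, P(E|H) = 0.818 and P(E|¬H) = 0.043.
P(E) = 0.818·0.25 + 0.043·0.75 = 0.20450 + 0.032250 = 0.23675.
By Bayes' theorem, P(H|E) = 0.20450 / 0.23675 = 0.864. Hence P(¬H|E) = 1 − 0.864 = 0.136.

P(¬H | E) ≈ 0.136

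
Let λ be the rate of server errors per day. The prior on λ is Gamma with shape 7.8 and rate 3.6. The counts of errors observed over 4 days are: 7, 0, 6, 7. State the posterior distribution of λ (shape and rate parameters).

Total count ∑xᵢ = 20 over n = 4 days.
Gamma is conjugate to the Poisson likelihood: posterior is Gamma(shape = 7.8+20 = 27.8, rate = 3.6+4 = 7.6).

Posterior: Gamma(shape=27.8, rate=7.6)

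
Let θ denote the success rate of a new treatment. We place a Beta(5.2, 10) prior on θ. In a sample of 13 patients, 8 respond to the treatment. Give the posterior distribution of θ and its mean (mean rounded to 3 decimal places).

Observing 8 successes and 5 failures updates Beta(5.2, 10) by adding the success and failure counts to the two shape parameters: α = 5.2+8 = 13.2, β = 10+5 = 15.
E[θ | data] = 13.2/(13.2+15) = 0.468.

Posterior: Beta(13.2, 15); mean ≈ 0.468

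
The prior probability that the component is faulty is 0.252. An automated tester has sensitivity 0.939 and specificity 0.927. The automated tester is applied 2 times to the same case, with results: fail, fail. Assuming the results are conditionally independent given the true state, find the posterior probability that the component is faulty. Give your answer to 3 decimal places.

Let H be the event that the component is faulty; start with P(H) = 0.252. P('fail'|H) = 0.939, P('fail'|¬H) = 0.073.
Update on result 1 ('fail'): P(H) ← 0.939·0.2520 / (0.939·0.2520 + 0.073·0.7480) = 0.23663/0.29123 = 0.8125.
Update on result 2 ('fail'): P(H) ← 0.939·0.8125 / (0.939·0.8125 + 0.073·0.1875) = 0.76294/0.77663 = 0.9824.

Posterior P(H) ≈ 0.982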